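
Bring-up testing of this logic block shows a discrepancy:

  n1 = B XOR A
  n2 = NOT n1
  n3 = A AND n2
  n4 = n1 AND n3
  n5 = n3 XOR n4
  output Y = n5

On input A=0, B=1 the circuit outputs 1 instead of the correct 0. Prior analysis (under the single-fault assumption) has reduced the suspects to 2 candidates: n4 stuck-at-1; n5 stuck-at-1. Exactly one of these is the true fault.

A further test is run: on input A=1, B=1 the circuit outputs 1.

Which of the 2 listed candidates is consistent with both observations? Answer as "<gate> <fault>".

n5 stuck-at-1

Evaluate each candidate on input A=1, B=1:
  n4 stuck-at-1: n1=0, n2=1, n3=1, n4=1 [stuck-at-1], n5=0 → 0 — eliminated
  n5 stuck-at-1: n1=0, n2=1, n3=1, n4=0, n5=1 [stuck-at-1] → 1 — matches
Only n5 stuck-at-1 reproduces the observed 1.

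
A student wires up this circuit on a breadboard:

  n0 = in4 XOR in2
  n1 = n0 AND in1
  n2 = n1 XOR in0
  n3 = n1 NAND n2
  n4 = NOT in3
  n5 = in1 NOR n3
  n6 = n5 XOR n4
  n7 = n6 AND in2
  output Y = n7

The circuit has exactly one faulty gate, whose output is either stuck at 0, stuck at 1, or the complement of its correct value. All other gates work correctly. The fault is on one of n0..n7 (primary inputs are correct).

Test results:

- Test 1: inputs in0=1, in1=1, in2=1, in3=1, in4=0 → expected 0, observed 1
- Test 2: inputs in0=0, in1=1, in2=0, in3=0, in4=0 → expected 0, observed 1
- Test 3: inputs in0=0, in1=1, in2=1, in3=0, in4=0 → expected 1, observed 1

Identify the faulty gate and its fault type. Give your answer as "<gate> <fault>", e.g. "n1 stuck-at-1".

Fault-free values for test 1 (in0=1, in1=1, in2=1, in3=1, in4=0): n0=1, n1=1, n2=0, n3=1, n4=0, n5=0, n6=0, n7=0, giving Y=0. Observed 1.
Test 1: faults giving observed 1 are {n4 stuck-at-1, n4 inverted output, n5 stuck-at-1, n5 inverted output, n6 stuck-at-1, n6 inverted output, n7 stuck-at-1, n7 inverted output}.
Test 2 (in0=0, in1=1, in2=0, in3=0, in4=0): fault-free n0=0, n1=0, n2=0, n3=1, n4=1, n5=0, n6=1, n7=0 → 0; observed 1. Eliminates n4 stuck-at-1, n4 inverted output, n5 stuck-at-1, n5 inverted output, n6 stuck-at-1, n6 inverted output.
Test 3 (in0=0, in1=1, in2=1, in3=0, in4=0): fault-free n0=1, n1=1, n2=1, n3=0, n4=1, n5=0, n6=1, n7=1 → 1; observed 1. Eliminates n7 inverted output.
Only n7 stuck-at-1 is consistent with every test.

n7 stuck-at-1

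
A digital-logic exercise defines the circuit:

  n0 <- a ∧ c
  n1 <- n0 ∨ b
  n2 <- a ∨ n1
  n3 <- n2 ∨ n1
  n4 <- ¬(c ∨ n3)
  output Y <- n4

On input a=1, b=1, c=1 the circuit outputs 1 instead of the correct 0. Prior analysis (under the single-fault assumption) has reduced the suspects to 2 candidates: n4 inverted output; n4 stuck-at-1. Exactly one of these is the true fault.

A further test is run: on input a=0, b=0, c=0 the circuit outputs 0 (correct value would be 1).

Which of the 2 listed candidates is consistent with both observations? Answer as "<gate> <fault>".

n4 inverted output

Evaluate each candidate on input a=0, b=0, c=0:
  n4 inverted output: n0=0, n1=0, n2=0, n3=0, n4=0 [inverted output] → 0 — matches
  n4 stuck-at-1: n0=0, n1=0, n2=0, n3=0, n4=1 [stuck-at-1] → 1 — eliminated
Only n4 inverted output reproduces the observed 0.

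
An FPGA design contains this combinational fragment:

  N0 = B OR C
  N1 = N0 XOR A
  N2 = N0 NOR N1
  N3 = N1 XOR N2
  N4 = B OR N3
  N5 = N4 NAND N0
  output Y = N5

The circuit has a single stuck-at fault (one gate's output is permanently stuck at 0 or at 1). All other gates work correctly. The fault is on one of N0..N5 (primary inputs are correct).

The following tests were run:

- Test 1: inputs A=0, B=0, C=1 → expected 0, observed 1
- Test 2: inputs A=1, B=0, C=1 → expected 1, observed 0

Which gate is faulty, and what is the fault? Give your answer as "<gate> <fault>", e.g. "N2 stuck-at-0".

Fault-free values for test 1 (A=0, B=0, C=1): N0=1, N1=1, N2=0, N3=1, N4=1, N5=0, giving Y=0. Observed 1.
Test 1: faults giving observed 1 are {N0 stuck-at-0, N1 stuck-at-0, N2 stuck-at-1, N3 stuck-at-0, N4 stuck-at-0, N5 stuck-at-1}.
Test 2 (A=1, B=0, C=1): fault-free N0=1, N1=0, N2=0, N3=0, N4=0, N5=1 → 1; observed 0. Eliminates N0 stuck-at-0, N1 stuck-at-0, N3 stuck-at-0, N4 stuck-at-0, N5 stuck-at-1.
Only N2 stuck-at-1 is consistent with every test.

N2 stuck-at-1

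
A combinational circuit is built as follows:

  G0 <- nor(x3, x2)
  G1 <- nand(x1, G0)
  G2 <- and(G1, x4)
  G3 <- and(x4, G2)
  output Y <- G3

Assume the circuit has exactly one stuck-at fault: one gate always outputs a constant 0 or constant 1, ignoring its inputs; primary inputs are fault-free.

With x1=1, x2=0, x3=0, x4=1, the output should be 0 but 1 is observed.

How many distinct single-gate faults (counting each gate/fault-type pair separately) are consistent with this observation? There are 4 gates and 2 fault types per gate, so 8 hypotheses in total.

Fault-free: G0=1, G1=0, G2=0, G3=0 → 0. Observed 1.
  G0 stuck-at-0: output 1 ✓
  G0 stuck-at-1: output 0 ✗
  G1 stuck-at-0: output 0 ✗
  G1 stuck-at-1: output 1 ✓
  G2 stuck-at-0: output 0 ✗
  G2 stuck-at-1: output 1 ✓
  G3 stuck-at-0: output 0 ✗
  G3 stuck-at-1: output 1 ✓
Consistent faults: {G0 stuck-at-0, G1 stuck-at-1, G2 stuck-at-1, G3 stuck-at-1} — 4 in all.

4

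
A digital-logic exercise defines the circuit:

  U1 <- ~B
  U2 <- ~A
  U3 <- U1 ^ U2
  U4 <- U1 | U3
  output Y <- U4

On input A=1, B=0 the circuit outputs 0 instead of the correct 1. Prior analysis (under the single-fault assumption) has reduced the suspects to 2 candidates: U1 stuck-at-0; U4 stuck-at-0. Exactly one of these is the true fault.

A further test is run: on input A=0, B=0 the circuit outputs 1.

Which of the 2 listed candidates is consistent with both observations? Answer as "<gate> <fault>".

U1 stuck-at-0

Evaluate each candidate on input A=0, B=0:
  U1 stuck-at-0: U1=0 [stuck-at-0], U2=1, U3=1, U4=1 → 1 — matches
  U4 stuck-at-0: U1=1, U2=1, U3=0, U4=0 [stuck-at-0] → 0 — eliminated
Only U1 stuck-at-0 reproduces the observed 1.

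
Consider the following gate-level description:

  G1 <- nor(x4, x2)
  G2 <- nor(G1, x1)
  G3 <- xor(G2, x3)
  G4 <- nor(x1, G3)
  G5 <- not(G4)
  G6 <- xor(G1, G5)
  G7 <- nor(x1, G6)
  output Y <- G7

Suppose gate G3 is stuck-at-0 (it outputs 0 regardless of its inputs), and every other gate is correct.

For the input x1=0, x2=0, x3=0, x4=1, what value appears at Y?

1

Propagate with G3 forced: G1=0, G2=1, G3=0 [stuck-at-0], G4=1, G5=0, G6=0, G7=1.
So Y = 1. (Without the fault it would be 0.)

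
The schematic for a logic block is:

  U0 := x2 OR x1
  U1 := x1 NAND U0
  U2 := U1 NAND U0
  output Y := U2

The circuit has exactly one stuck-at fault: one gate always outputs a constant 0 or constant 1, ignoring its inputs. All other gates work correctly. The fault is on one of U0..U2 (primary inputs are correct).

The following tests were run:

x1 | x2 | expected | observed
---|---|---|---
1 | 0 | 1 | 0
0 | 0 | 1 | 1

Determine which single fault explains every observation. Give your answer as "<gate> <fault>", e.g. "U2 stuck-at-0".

Fault-free values for test 1 (x1=1, x2=0): U0=1, U1=0, U2=1, giving Y=1. Observed 0.
Test 1: faults giving observed 0 are {U1 stuck-at-1, U2 stuck-at-0}.
Test 2 (x1=0, x2=0): fault-free U0=0, U1=1, U2=1 → 1; observed 1. Eliminates U2 stuck-at-0.
Only U1 stuck-at-1 is consistent with every test.

U1 stuck-at-1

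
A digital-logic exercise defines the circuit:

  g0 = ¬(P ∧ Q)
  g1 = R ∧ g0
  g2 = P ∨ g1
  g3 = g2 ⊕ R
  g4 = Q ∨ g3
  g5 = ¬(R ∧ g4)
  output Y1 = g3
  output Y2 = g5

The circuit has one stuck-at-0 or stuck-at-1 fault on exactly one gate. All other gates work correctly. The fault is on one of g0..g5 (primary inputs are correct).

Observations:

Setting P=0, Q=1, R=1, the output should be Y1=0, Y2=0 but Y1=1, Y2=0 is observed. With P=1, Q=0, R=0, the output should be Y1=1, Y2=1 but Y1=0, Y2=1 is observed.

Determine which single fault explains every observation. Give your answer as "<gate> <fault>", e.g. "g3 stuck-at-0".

Fault-free values for test 1 (P=0, Q=1, R=1): g0=1, g1=1, g2=1, g3=0, g4=1, g5=0, giving Y1=0, Y2=0. Observed Y1=1, Y2=0.
Test 1: faults giving observed Y1=1, Y2=0 are {g0 stuck-at-0, g1 stuck-at-0, g2 stuck-at-0, g3 stuck-at-1}.
Test 2 (P=1, Q=0, R=0): fault-free g0=1, g1=0, g2=1, g3=1, g4=1, g5=1 → Y1=1, Y2=1; observed Y1=0, Y2=1. Eliminates g0 stuck-at-0, g1 stuck-at-0, g3 stuck-at-1.
Only g2 stuck-at-0 is consistent with every test.

g2 stuck-at-0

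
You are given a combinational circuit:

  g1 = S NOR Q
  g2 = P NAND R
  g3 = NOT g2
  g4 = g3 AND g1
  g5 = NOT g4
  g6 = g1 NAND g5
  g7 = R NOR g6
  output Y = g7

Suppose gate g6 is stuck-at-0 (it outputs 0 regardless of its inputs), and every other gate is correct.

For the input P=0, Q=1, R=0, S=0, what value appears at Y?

Propagate with g6 forced: g1=0, g2=1, g3=0, g4=0, g5=1, g6=0 [stuck-at-0], g7=1.
So Y = 1. (Without the fault it would be 0.)

1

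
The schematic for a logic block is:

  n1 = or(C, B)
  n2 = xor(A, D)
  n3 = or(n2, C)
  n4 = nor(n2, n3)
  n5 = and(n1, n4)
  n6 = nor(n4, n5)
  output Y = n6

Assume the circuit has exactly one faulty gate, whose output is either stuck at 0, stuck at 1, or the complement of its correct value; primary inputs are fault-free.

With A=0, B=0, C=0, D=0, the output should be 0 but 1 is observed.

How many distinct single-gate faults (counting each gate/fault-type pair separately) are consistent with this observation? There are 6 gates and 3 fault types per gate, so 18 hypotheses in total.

8

Fault-free: n1=0, n2=0, n3=0, n4=1, n5=0, n6=0 → 0. Observed 1.
  n1: none of the 3 fault types match ✗
  n2: stuck-at-1, inverted output ✓; others ✗
  n3: stuck-at-1, inverted output ✓; others ✗
  n4: stuck-at-0, inverted output ✓; others ✗
  n5: none of the 3 fault types match ✗
  n6: stuck-at-1, inverted output ✓; others ✗
Consistent faults: {n2 stuck-at-1, n2 inverted output, n3 stuck-at-1, n3 inverted output, n4 stuck-at-0, n4 inverted output, n6 stuck-at-1, n6 inverted output} — 8 in all.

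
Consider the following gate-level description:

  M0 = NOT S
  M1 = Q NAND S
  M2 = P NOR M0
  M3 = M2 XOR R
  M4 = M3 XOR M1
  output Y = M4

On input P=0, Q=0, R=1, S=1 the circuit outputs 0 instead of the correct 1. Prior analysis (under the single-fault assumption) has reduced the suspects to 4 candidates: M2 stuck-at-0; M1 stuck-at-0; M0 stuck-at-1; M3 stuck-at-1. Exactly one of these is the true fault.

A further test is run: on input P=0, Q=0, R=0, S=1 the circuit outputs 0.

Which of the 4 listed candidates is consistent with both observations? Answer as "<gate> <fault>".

M3 stuck-at-1

Evaluate each candidate on input P=0, Q=0, R=0, S=1:
  M2 stuck-at-0: M0=0, M1=1, M2=0 [stuck-at-0], M3=0, M4=1 → 1 — eliminated
  M1 stuck-at-0: M0=0, M1=0 [stuck-at-0], M2=1, M3=1, M4=1 → 1 — eliminated
  M0 stuck-at-1: M0=1 [stuck-at-1], M1=1, M2=0, M3=0, M4=1 → 1 — eliminated
  M3 stuck-at-1: M0=0, M1=1, M2=1, M3=1 [stuck-at-1], M4=0 → 0 — matches
Only M3 stuck-at-1 reproduces the observed 0.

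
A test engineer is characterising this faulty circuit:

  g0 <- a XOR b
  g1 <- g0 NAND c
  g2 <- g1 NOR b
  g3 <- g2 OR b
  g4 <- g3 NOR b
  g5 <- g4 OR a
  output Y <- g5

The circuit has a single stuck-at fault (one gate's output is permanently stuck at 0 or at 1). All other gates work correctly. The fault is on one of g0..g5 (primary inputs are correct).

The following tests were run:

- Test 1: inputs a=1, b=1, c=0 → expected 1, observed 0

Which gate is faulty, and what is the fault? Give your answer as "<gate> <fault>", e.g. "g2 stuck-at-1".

Fault-free values for test 1 (a=1, b=1, c=0): g0=0, g1=1, g2=0, g3=1, g4=0, g5=1, giving Y=1. Observed 0.
Test 1: faults giving observed 0 are {g5 stuck-at-0}.
Only g5 stuck-at-0 is consistent with every test.

g5 stuck-at-0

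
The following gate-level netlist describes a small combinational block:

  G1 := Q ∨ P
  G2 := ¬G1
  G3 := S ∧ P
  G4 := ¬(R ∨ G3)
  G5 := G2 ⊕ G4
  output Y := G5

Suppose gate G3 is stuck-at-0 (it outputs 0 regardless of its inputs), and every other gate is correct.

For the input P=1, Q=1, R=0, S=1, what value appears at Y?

Propagate with G3 forced: G1=1, G2=0, G3=0 [stuck-at-0], G4=1, G5=1.
So Y = 1. (Without the fault it would be 0.)

1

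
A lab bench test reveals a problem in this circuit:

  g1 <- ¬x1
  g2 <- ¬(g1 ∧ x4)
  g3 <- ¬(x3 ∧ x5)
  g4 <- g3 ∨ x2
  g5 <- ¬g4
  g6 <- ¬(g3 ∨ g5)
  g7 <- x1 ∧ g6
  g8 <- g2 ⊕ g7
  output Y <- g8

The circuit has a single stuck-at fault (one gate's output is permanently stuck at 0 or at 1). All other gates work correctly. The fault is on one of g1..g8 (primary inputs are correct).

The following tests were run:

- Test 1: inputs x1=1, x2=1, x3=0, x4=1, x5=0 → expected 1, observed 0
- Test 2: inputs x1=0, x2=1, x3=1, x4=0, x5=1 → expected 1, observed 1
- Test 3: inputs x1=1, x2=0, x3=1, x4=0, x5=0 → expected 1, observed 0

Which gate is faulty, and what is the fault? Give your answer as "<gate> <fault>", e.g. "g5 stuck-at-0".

g6 stuck-at-1

Fault-free values for test 1 (x1=1, x2=1, x3=0, x4=1, x5=0): g1=0, g2=1, g3=1, g4=1, g5=0, g6=0, g7=0, g8=1, giving Y=1. Observed 0.
Test 1: faults giving observed 0 are {g1 stuck-at-1, g2 stuck-at-0, g3 stuck-at-0, g6 stuck-at-1, g7 stuck-at-1, g8 stuck-at-0}.
Test 2 (x1=0, x2=1, x3=1, x4=0, x5=1): fault-free g1=1, g2=1, g3=0, g4=1, g5=0, g6=1, g7=0, g8=1 → 1; observed 1. Eliminates g2 stuck-at-0, g7 stuck-at-1, g8 stuck-at-0.
Test 3 (x1=1, x2=0, x3=1, x4=0, x5=0): fault-free g1=0, g2=1, g3=1, g4=1, g5=0, g6=0, g7=0, g8=1 → 1; observed 0. Eliminates g1 stuck-at-1, g3 stuck-at-0.
Only g6 stuck-at-1 is consistent with every test.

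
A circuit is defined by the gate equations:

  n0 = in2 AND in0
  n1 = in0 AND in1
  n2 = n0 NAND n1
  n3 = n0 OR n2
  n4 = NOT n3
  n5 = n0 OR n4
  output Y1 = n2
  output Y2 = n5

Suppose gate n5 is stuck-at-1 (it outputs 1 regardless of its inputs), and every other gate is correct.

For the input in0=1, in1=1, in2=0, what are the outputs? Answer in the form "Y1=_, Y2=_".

Propagate with n5 forced: n0=0, n1=1, n2=1, n3=1, n4=0, n5=1 [stuck-at-1].
So the outputs are Y1=1, Y2=1. (Without the fault they would be Y1=1, Y2=0.)

Y1=1, Y2=1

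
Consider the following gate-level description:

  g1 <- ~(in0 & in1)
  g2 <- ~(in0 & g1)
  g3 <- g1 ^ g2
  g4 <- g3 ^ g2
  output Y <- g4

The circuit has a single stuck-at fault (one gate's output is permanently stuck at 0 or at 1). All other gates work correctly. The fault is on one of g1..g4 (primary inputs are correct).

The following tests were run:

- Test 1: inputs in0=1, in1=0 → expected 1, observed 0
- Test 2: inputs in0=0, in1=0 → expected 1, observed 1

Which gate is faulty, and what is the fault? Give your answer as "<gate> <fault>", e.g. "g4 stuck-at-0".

Fault-free values for test 1 (in0=1, in1=0): g1=1, g2=0, g3=1, g4=1, giving Y=1. Observed 0.
Test 1: faults giving observed 0 are {g1 stuck-at-0, g3 stuck-at-0, g4 stuck-at-0}.
Test 2 (in0=0, in1=0): fault-free g1=1, g2=1, g3=0, g4=1 → 1; observed 1. Eliminates g1 stuck-at-0, g4 stuck-at-0.
Only g3 stuck-at-0 is consistent with every test.

g3 stuck-at-0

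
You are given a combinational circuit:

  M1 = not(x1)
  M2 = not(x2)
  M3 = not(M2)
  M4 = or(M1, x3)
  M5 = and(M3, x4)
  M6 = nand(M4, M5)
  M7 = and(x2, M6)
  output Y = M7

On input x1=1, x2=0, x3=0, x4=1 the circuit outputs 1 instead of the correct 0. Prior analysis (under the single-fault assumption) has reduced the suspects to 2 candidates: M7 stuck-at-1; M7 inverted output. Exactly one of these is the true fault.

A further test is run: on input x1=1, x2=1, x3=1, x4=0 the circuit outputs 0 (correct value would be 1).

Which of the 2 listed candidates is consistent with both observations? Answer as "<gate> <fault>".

M7 inverted output

Evaluate each candidate on input x1=1, x2=1, x3=1, x4=0:
  M7 stuck-at-1: M1=0, M2=0, M3=1, M4=1, M5=0, M6=1, M7=1 [stuck-at-1] → 1 — eliminated
  M7 inverted output: M1=0, M2=0, M3=1, M4=1, M5=0, M6=1, M7=0 [inverted output] → 0 — matches
Only M7 inverted output reproduces the observed 0.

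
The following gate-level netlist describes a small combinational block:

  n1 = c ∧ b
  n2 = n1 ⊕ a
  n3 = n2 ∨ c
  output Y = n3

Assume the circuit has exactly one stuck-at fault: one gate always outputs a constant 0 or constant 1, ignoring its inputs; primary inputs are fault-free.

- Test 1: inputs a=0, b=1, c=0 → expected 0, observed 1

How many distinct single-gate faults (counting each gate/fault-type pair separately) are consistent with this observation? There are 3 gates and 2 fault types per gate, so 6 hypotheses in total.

3

Fault-free: n1=0, n2=0, n3=0 → 0. Observed 1.
  n1 stuck-at-0: output 0 ✗
  n1 stuck-at-1: output 1 ✓
  n2 stuck-at-0: output 0 ✗
  n2 stuck-at-1: output 1 ✓
  n3 stuck-at-0: output 0 ✗
  n3 stuck-at-1: output 1 ✓
Consistent faults: {n1 stuck-at-1, n2 stuck-at-1, n3 stuck-at-1} — 3 in all.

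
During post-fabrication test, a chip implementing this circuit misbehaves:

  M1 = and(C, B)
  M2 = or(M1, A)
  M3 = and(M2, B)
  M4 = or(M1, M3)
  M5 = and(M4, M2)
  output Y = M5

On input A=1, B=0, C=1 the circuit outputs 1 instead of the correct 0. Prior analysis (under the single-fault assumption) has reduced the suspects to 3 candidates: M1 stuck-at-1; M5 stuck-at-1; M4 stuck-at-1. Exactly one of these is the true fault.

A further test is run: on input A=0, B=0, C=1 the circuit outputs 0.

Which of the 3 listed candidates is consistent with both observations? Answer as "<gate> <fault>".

Evaluate each candidate on input A=0, B=0, C=1:
  M1 stuck-at-1: M1=1 [stuck-at-1], M2=1, M3=0, M4=1, M5=1 → 1 — eliminated
  M5 stuck-at-1: M1=0, M2=0, M3=0, M4=0, M5=1 [stuck-at-1] → 1 — eliminated
  M4 stuck-at-1: M1=0, M2=0, M3=0, M4=1 [stuck-at-1], M5=0 → 0 — matches
Only M4 stuck-at-1 reproduces the observed 0.

M4 stuck-at-1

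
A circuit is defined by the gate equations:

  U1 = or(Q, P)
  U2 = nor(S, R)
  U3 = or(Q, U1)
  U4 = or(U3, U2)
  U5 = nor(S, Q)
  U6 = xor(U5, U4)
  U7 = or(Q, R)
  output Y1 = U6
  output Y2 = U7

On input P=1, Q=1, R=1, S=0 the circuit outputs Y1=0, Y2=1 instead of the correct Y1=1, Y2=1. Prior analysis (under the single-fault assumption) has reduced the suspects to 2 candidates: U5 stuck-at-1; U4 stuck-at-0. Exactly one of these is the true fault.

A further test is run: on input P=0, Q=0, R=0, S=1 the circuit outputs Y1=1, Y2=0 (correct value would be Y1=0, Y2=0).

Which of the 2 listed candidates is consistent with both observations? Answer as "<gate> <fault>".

Evaluate each candidate on input P=0, Q=0, R=0, S=1:
  U5 stuck-at-1: U1=0, U2=0, U3=0, U4=0, U5=1 [stuck-at-1], U6=1, U7=0 → Y1=1, Y2=0 — matches
  U4 stuck-at-0: U1=0, U2=0, U3=0, U4=0 [stuck-at-0], U5=0, U6=0, U7=0 → Y1=0, Y2=0 — eliminated
Only U5 stuck-at-1 reproduces the observed Y1=1, Y2=0.

U5 stuck-at-1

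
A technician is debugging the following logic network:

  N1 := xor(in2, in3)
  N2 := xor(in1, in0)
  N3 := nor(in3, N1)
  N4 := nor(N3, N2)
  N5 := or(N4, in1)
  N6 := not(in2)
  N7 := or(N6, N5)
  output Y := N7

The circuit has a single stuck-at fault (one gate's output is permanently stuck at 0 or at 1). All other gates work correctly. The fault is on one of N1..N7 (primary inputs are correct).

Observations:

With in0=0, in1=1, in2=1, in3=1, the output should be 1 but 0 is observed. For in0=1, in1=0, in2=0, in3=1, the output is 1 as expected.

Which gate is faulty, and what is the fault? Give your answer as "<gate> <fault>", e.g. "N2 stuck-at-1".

Fault-free values for test 1 (in0=0, in1=1, in2=1, in3=1): N1=0, N2=1, N3=0, N4=0, N5=1, N6=0, N7=1, giving Y=1. Observed 0.
Test 1: faults giving observed 0 are {N5 stuck-at-0, N7 stuck-at-0}.
Test 2 (in0=1, in1=0, in2=0, in3=1): fault-free N1=1, N2=1, N3=0, N4=0, N5=0, N6=1, N7=1 → 1; observed 1. Eliminates N7 stuck-at-0.
Only N5 stuck-at-0 is consistent with every test.

N5 stuck-at-0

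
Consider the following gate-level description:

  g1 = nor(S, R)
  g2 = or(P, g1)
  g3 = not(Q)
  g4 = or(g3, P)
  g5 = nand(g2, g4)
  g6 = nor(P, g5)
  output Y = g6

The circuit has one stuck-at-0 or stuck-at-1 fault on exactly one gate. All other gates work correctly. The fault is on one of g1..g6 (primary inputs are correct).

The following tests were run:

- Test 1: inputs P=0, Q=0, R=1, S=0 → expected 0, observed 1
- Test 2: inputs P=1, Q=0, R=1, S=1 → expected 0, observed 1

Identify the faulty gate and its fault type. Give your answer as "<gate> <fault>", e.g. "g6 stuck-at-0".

g6 stuck-at-1

Fault-free values for test 1 (P=0, Q=0, R=1, S=0): g1=0, g2=0, g3=1, g4=1, g5=1, g6=0, giving Y=0. Observed 1.
Test 1: faults giving observed 1 are {g1 stuck-at-1, g2 stuck-at-1, g5 stuck-at-0, g6 stuck-at-1}.
Test 2 (P=1, Q=0, R=1, S=1): fault-free g1=0, g2=1, g3=1, g4=1, g5=0, g6=0 → 0; observed 1. Eliminates g1 stuck-at-1, g2 stuck-at-1, g5 stuck-at-0.
Only g6 stuck-at-1 is consistent with every test.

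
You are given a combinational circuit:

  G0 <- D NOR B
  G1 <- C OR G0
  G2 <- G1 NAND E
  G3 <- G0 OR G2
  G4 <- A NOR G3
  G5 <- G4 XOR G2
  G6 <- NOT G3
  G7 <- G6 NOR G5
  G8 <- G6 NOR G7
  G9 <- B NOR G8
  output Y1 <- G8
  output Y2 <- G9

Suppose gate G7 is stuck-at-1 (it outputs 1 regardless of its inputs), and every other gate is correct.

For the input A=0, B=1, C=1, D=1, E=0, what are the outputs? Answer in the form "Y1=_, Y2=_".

Y1=0, Y2=0

Propagate with G7 forced: G0=0, G1=1, G2=1, G3=1, G4=0, G5=1, G6=0, G7=1 [stuck-at-1], G8=0, G9=0.
So the outputs are Y1=0, Y2=0. (Without the fault they would be Y1=1, Y2=0.)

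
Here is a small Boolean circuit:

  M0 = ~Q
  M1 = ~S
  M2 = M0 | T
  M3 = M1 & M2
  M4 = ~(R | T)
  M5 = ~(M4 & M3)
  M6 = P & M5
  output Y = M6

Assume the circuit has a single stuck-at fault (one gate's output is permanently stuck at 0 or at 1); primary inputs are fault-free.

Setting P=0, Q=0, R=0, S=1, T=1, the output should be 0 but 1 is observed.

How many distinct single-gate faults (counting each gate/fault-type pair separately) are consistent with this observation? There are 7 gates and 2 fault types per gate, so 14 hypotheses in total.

1

Fault-free: M0=1, M1=0, M2=1, M3=0, M4=0, M5=1, M6=0 → 0. Observed 1.
  M0 stuck-at-0: output 0 ✗
  M0 stuck-at-1: output 0 ✗
  M1 stuck-at-0: output 0 ✗
  M1 stuck-at-1: output 0 ✗
  M2 stuck-at-0: output 0 ✗
  M2 stuck-at-1: output 0 ✗
  M3 stuck-at-0: output 0 ✗
  M3 stuck-at-1: output 0 ✗
  M4 stuck-at-0: output 0 ✗
  M4 stuck-at-1: output 0 ✗
  M5 stuck-at-0: output 0 ✗
  M5 stuck-at-1: output 0 ✗
  M6 stuck-at-0: output 0 ✗
  M6 stuck-at-1: output 1 ✓
Consistent faults: {M6 stuck-at-1} — 1 in all.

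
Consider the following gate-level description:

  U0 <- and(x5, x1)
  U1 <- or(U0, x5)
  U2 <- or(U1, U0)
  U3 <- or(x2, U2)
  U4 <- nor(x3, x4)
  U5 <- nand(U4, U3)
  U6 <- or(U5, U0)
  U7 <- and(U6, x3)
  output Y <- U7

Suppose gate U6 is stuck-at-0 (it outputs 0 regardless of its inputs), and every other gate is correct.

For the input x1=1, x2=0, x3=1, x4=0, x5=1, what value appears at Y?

Propagate with U6 forced: U0=1, U1=1, U2=1, U3=1, U4=0, U5=1, U6=0 [stuck-at-0], U7=0.
So Y = 0. (Without the fault it would be 1.)

0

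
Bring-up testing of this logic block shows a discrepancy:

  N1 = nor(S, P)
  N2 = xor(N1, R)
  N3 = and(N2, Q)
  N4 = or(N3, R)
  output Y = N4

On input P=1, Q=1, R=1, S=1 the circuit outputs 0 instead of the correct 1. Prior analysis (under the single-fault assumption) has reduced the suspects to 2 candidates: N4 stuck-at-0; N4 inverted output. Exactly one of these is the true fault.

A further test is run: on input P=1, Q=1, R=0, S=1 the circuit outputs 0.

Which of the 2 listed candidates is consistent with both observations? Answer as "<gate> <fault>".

N4 stuck-at-0

Evaluate each candidate on input P=1, Q=1, R=0, S=1:
  N4 stuck-at-0: N1=0, N2=0, N3=0, N4=0 [stuck-at-0] → 0 — matches
  N4 inverted output: N1=0, N2=0, N3=0, N4=1 [inverted output] → 1 — eliminated
Only N4 stuck-at-0 reproduces the observed 0.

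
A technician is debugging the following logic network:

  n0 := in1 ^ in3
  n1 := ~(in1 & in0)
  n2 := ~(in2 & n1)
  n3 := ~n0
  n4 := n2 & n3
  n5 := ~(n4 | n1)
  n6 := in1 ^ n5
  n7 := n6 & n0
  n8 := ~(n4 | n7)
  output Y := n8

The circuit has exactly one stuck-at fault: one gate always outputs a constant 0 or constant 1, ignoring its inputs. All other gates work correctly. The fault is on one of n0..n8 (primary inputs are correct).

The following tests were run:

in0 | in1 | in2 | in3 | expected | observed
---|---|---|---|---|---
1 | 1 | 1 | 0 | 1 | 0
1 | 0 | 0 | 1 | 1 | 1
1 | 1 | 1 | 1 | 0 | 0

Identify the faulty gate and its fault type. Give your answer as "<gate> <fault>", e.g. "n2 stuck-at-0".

n5 stuck-at-0

Fault-free values for test 1 (in0=1, in1=1, in2=1, in3=0): n0=1, n1=0, n2=1, n3=0, n4=0, n5=1, n6=0, n7=0, n8=1, giving Y=1. Observed 0.
Test 1: faults giving observed 0 are {n0 stuck-at-0, n1 stuck-at-1, n3 stuck-at-1, n4 stuck-at-1, n5 stuck-at-0, n6 stuck-at-1, n7 stuck-at-1, n8 stuck-at-0}.
Test 2 (in0=1, in1=0, in2=0, in3=1): fault-free n0=1, n1=1, n2=1, n3=0, n4=0, n5=0, n6=0, n7=0, n8=1 → 1; observed 1. Eliminates n0 stuck-at-0, n3 stuck-at-1, n4 stuck-at-1, n6 stuck-at-1, n7 stuck-at-1, n8 stuck-at-0.
Test 3 (in0=1, in1=1, in2=1, in3=1): fault-free n0=0, n1=0, n2=1, n3=1, n4=1, n5=0, n6=1, n7=0, n8=0 → 0; observed 0. Eliminates n1 stuck-at-1.
Only n5 stuck-at-0 is consistent with every test.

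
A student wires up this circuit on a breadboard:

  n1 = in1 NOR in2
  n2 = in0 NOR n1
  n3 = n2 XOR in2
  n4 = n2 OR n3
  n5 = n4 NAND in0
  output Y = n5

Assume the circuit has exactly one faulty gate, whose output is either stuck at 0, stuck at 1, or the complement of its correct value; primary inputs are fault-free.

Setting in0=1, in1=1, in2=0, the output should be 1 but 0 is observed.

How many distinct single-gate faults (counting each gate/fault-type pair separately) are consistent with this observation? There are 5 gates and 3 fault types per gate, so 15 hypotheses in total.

Fault-free: n1=0, n2=0, n3=0, n4=0, n5=1 → 1. Observed 0.
  n1: none of the 3 fault types match ✗
  n2: stuck-at-1, inverted output ✓; others ✗
  n3: stuck-at-1, inverted output ✓; others ✗
  n4: stuck-at-1, inverted output ✓; others ✗
  n5: stuck-at-0, inverted output ✓; others ✗
Consistent faults: {n2 stuck-at-1, n2 inverted output, n3 stuck-at-1, n3 inverted output, n4 stuck-at-1, n4 inverted output, n5 stuck-at-0, n5 inverted output} — 8 in all.

8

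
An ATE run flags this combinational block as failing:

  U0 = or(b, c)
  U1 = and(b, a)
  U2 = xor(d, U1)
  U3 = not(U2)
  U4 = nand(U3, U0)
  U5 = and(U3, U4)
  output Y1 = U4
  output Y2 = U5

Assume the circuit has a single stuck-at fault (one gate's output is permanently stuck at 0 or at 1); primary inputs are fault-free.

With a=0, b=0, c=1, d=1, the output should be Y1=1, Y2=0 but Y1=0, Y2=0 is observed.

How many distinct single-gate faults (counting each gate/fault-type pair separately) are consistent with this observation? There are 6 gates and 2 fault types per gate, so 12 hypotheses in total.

Fault-free: U0=1, U1=0, U2=1, U3=0, U4=1, U5=0 → Y1=1, Y2=0. Observed Y1=0, Y2=0.
  U0 stuck-at-0: output Y1=1, Y2=0 ✗
  U0 stuck-at-1: output Y1=1, Y2=0 ✗
  U1 stuck-at-0: output Y1=1, Y2=0 ✗
  U1 stuck-at-1: output Y1=0, Y2=0 ✓
  U2 stuck-at-0: output Y1=0, Y2=0 ✓
  U2 stuck-at-1: output Y1=1, Y2=0 ✗
  U3 stuck-at-0: output Y1=1, Y2=0 ✗
  U3 stuck-at-1: output Y1=0, Y2=0 ✓
  U4 stuck-at-0: output Y1=0, Y2=0 ✓
  U4 stuck-at-1: output Y1=1, Y2=0 ✗
  U5 stuck-at-0: output Y1=1, Y2=0 ✗
  U5 stuck-at-1: output Y1=1, Y2=1 ✗
Consistent faults: {U1 stuck-at-1, U2 stuck-at-0, U3 stuck-at-1, U4 stuck-at-0} — 4 in all.

4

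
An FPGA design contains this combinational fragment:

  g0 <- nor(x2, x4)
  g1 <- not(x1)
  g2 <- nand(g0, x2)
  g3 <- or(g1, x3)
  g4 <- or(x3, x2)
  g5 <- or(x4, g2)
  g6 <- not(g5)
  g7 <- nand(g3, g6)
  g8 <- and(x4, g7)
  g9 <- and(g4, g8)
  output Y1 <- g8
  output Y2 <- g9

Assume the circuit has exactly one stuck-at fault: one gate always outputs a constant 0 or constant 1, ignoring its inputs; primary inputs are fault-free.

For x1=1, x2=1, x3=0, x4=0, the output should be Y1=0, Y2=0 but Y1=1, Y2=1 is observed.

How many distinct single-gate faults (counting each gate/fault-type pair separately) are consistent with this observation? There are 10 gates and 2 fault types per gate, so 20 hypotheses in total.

1

Fault-free: g0=0, g1=0, g2=1, g3=0, g4=1, g5=1, g6=0, g7=1, g8=0, g9=0 → Y1=0, Y2=0. Observed Y1=1, Y2=1.
  g0: none of the 2 fault types match ✗
  g1: none of the 2 fault types match ✗
  g2: none of the 2 fault types match ✗
  g3: none of the 2 fault types match ✗
  g4: none of the 2 fault types match ✗
  g5: none of the 2 fault types match ✗
  g6: none of the 2 fault types match ✗
  g7: none of the 2 fault types match ✗
  g8: stuck-at-1 ✓; others ✗
  g9: none of the 2 fault types match ✗
Consistent faults: {g8 stuck-at-1} — 1 in all.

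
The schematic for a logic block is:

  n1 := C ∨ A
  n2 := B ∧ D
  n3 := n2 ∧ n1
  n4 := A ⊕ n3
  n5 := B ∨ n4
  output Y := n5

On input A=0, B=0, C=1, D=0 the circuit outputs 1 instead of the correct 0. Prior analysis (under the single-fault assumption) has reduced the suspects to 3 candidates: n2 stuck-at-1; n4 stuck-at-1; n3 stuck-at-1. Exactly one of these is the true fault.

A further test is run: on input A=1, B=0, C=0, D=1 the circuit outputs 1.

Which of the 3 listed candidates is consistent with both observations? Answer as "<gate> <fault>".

n4 stuck-at-1

Evaluate each candidate on input A=1, B=0, C=0, D=1:
  n2 stuck-at-1: n1=1, n2=1 [stuck-at-1], n3=1, n4=0, n5=0 → 0 — eliminated
  n4 stuck-at-1: n1=1, n2=0, n3=0, n4=1 [stuck-at-1], n5=1 → 1 — matches
  n3 stuck-at-1: n1=1, n2=0, n3=1 [stuck-at-1], n4=0, n5=0 → 0 — eliminated
Only n4 stuck-at-1 reproduces the observed 1.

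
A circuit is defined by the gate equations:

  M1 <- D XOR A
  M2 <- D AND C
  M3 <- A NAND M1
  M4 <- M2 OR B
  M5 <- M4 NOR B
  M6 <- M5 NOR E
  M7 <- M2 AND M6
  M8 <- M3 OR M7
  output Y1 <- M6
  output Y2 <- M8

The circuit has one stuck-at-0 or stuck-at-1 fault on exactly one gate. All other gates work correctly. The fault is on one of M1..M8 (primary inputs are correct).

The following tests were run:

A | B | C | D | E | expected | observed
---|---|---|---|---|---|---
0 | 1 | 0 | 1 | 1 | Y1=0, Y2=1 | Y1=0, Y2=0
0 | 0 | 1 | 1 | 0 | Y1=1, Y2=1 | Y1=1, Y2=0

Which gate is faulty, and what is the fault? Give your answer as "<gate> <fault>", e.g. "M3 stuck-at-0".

M8 stuck-at-0

Fault-free values for test 1 (A=0, B=1, C=0, D=1, E=1): M1=1, M2=0, M3=1, M4=1, M5=0, M6=0, M7=0, M8=1, giving Y1=0, Y2=1. Observed Y1=0, Y2=0.
Test 1: faults giving observed Y1=0, Y2=0 are {M3 stuck-at-0, M8 stuck-at-0}.
Test 2 (A=0, B=0, C=1, D=1, E=0): fault-free M1=1, M2=1, M3=1, M4=1, M5=0, M6=1, M7=1, M8=1 → Y1=1, Y2=1; observed Y1=1, Y2=0. Eliminates M3 stuck-at-0.
Only M8 stuck-at-0 is consistent with every test.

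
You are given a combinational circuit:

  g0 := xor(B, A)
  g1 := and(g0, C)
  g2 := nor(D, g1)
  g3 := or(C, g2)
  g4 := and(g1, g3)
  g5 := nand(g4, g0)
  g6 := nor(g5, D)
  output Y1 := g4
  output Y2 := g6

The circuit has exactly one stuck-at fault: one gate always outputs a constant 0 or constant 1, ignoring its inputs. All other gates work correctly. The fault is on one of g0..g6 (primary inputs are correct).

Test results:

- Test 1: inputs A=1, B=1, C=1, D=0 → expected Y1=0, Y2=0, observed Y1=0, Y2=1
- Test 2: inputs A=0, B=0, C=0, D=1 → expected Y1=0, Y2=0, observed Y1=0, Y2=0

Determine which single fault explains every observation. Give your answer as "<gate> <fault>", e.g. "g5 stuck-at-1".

g5 stuck-at-0

Fault-free values for test 1 (A=1, B=1, C=1, D=0): g0=0, g1=0, g2=1, g3=1, g4=0, g5=1, g6=0, giving Y1=0, Y2=0. Observed Y1=0, Y2=1.
Test 1: faults giving observed Y1=0, Y2=1 are {g5 stuck-at-0, g6 stuck-at-1}.
Test 2 (A=0, B=0, C=0, D=1): fault-free g0=0, g1=0, g2=0, g3=0, g4=0, g5=1, g6=0 → Y1=0, Y2=0; observed Y1=0, Y2=0. Eliminates g6 stuck-at-1.
Only g5 stuck-at-0 is consistent with every test.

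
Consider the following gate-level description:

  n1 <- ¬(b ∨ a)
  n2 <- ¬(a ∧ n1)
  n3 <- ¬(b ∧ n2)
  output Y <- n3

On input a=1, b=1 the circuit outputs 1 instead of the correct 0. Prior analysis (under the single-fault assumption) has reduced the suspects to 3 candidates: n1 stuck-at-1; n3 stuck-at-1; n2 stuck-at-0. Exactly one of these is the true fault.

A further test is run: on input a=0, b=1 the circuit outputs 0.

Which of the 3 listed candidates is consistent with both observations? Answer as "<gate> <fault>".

Evaluate each candidate on input a=0, b=1:
  n1 stuck-at-1: n1=1 [stuck-at-1], n2=1, n3=0 → 0 — matches
  n3 stuck-at-1: n1=0, n2=1, n3=1 [stuck-at-1] → 1 — eliminated
  n2 stuck-at-0: n1=0, n2=0 [stuck-at-0], n3=1 → 1 — eliminated
Only n1 stuck-at-1 reproduces the observed 0.

n1 stuck-at-1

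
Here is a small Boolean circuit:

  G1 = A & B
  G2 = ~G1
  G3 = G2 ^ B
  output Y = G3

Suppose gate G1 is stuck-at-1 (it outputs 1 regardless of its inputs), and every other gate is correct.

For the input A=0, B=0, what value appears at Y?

0

Propagate with G1 forced: G1=1 [stuck-at-1], G2=0, G3=0.
So Y = 0. (Without the fault it would be 1.)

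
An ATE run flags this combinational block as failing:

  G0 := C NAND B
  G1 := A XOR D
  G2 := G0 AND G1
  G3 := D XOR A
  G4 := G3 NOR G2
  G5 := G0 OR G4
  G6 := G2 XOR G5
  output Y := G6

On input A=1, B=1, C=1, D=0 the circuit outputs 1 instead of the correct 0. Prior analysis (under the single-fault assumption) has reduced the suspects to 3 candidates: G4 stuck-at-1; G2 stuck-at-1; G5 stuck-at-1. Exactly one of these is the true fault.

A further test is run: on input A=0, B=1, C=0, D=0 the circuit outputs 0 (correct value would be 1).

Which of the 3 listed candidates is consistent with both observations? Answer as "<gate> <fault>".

Evaluate each candidate on input A=0, B=1, C=0, D=0:
  G4 stuck-at-1: G0=1, G1=0, G2=0, G3=0, G4=1 [stuck-at-1], G5=1, G6=1 → 1 — eliminated
  G2 stuck-at-1: G0=1, G1=0, G2=1 [stuck-at-1], G3=0, G4=0, G5=1, G6=0 → 0 — matches
  G5 stuck-at-1: G0=1, G1=0, G2=0, G3=0, G4=1, G5=1 [stuck-at-1], G6=1 → 1 — eliminated
Only G2 stuck-at-1 reproduces the observed 0.

G2 stuck-at-1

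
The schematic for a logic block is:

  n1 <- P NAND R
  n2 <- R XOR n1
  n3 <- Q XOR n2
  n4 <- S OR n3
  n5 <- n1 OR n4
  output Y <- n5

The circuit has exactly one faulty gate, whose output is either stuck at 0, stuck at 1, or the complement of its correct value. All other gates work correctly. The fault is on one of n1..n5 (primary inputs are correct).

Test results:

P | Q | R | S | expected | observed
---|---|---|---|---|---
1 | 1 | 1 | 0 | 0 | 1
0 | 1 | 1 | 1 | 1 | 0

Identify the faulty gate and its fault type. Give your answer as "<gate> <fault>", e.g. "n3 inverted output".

n5 inverted output

Fault-free values for test 1 (P=1, Q=1, R=1, S=0): n1=0, n2=1, n3=0, n4=0, n5=0, giving Y=0. Observed 1.
Test 1: faults giving observed 1 are {n1 stuck-at-1, n1 inverted output, n2 stuck-at-0, n2 inverted output, n3 stuck-at-1, n3 inverted output, n4 stuck-at-1, n4 inverted output, n5 stuck-at-1, n5 inverted output}.
Test 2 (P=0, Q=1, R=1, S=1): fault-free n1=1, n2=0, n3=1, n4=1, n5=1 → 1; observed 0. Eliminates n1 stuck-at-1, n1 inverted output, n2 stuck-at-0, n2 inverted output, n3 stuck-at-1, n3 inverted output, n4 stuck-at-1, n4 inverted output, n5 stuck-at-1.
Only n5 inverted output is consistent with every test.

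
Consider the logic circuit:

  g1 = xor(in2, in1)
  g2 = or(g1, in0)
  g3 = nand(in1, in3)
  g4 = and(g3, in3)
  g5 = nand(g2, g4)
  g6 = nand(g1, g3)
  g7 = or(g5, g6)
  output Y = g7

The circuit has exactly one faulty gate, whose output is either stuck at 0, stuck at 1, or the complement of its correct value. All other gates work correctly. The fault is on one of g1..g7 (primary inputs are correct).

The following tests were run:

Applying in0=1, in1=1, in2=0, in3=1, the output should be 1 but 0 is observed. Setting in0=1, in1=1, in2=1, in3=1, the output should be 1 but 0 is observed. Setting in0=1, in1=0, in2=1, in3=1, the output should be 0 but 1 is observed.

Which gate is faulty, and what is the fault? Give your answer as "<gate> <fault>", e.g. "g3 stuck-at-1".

Fault-free values for test 1 (in0=1, in1=1, in2=0, in3=1): g1=1, g2=1, g3=0, g4=0, g5=1, g6=1, g7=1, giving Y=1. Observed 0.
Test 1: faults giving observed 0 are {g3 stuck-at-1, g3 inverted output, g7 stuck-at-0, g7 inverted output}.
Test 2 (in0=1, in1=1, in2=1, in3=1): fault-free g1=0, g2=1, g3=0, g4=0, g5=1, g6=1, g7=1 → 1; observed 0. Eliminates g3 stuck-at-1, g3 inverted output.
Test 3 (in0=1, in1=0, in2=1, in3=1): fault-free g1=1, g2=1, g3=1, g4=1, g5=0, g6=0, g7=0 → 0; observed 1. Eliminates g7 stuck-at-0.
Only g7 inverted output is consistent with every test.

g7 inverted output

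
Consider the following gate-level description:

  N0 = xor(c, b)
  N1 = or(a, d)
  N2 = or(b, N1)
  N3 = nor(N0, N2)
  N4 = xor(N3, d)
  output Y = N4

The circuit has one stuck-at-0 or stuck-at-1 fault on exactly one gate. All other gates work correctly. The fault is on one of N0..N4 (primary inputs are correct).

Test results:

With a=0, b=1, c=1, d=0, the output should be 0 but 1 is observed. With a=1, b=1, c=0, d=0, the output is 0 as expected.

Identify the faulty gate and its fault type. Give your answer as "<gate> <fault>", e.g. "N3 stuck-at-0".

N2 stuck-at-0

Fault-free values for test 1 (a=0, b=1, c=1, d=0): N0=0, N1=0, N2=1, N3=0, N4=0, giving Y=0. Observed 1.
Test 1: faults giving observed 1 are {N2 stuck-at-0, N3 stuck-at-1, N4 stuck-at-1}.
Test 2 (a=1, b=1, c=0, d=0): fault-free N0=1, N1=1, N2=1, N3=0, N4=0 → 0; observed 0. Eliminates N3 stuck-at-1, N4 stuck-at-1.
Only N2 stuck-at-0 is consistent with every test.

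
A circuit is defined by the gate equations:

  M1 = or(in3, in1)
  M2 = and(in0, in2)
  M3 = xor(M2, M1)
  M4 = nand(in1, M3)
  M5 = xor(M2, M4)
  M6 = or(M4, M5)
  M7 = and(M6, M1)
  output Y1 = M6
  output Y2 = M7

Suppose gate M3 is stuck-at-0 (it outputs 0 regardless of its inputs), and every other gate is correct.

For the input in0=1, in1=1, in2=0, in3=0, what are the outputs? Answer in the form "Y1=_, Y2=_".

Y1=1, Y2=1

Propagate with M3 forced: M1=1, M2=0, M3=0 [stuck-at-0], M4=1, M5=1, M6=1, M7=1.
So the outputs are Y1=1, Y2=1. (Without the fault they would be Y1=0, Y2=0.)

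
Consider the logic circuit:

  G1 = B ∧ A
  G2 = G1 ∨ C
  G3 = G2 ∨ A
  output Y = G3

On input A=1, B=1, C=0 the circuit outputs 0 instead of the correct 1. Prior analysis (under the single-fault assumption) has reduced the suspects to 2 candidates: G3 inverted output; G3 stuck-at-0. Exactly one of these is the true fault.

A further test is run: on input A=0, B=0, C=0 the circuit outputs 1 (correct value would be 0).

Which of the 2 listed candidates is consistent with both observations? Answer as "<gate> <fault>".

Evaluate each candidate on input A=0, B=0, C=0:
  G3 inverted output: G1=0, G2=0, G3=1 [inverted output] → 1 — matches
  G3 stuck-at-0: G1=0, G2=0, G3=0 [stuck-at-0] → 0 — eliminated
Only G3 inverted output reproduces the observed 1.

G3 inverted output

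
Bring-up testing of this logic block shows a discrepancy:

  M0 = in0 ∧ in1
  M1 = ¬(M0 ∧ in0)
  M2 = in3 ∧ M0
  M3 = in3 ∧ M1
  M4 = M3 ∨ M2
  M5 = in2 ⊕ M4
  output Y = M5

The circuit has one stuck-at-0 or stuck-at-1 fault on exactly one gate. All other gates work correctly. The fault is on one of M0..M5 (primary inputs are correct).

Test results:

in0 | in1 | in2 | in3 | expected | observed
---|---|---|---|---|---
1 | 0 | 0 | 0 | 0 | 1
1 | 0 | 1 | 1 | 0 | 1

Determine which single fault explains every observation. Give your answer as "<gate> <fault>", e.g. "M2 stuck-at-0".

M5 stuck-at-1

Fault-free values for test 1 (in0=1, in1=0, in2=0, in3=0): M0=0, M1=1, M2=0, M3=0, M4=0, M5=0, giving Y=0. Observed 1.
Test 1: faults giving observed 1 are {M2 stuck-at-1, M3 stuck-at-1, M4 stuck-at-1, M5 stuck-at-1}.
Test 2 (in0=1, in1=0, in2=1, in3=1): fault-free M0=0, M1=1, M2=0, M3=1, M4=1, M5=0 → 0; observed 1. Eliminates M2 stuck-at-1, M3 stuck-at-1, M4 stuck-at-1.
Only M5 stuck-at-1 is consistent with every test.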